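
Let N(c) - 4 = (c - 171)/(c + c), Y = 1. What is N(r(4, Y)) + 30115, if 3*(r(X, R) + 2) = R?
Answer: 150854/5 ≈ 30171.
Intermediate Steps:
r(X, R) = -2 + R/3
N(c) = 4 + (-171 + c)/(2*c) (N(c) = 4 + (c - 171)/(c + c) = 4 + (-171 + c)/((2*c)) = 4 + (-171 + c)*(1/(2*c)) = 4 + (-171 + c)/(2*c))
N(r(4, Y)) + 30115 = 9*(-19 + (-2 + (⅓)*1))/(2*(-2 + (⅓)*1)) + 30115 = 9*(-19 + (-2 + ⅓))/(2*(-2 + ⅓)) + 30115 = 9*(-19 - 5/3)/(2*(-5/3)) + 30115 = (9/2)*(-⅗)*(-62/3) + 30115 = 279/5 + 30115 = 150854/5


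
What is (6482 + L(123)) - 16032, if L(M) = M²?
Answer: 5579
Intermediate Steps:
(6482 + L(123)) - 16032 = (6482 + 123²) - 16032 = (6482 + 15129) - 16032 = 21611 - 16032 = 5579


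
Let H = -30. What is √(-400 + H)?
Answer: I*√430 ≈ 20.736*I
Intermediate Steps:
√(-400 + H) = √(-400 - 30) = √(-430) = I*√430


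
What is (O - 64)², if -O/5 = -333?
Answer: 2563201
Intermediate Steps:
O = 1665 (O = -5*(-333) = 1665)
(O - 64)² = (1665 - 64)² = 1601² = 2563201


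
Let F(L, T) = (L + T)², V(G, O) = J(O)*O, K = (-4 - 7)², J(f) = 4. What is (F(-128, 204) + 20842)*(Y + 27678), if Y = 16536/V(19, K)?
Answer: 89254732296/121 ≈ 7.3764e+8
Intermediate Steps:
K = 121 (K = (-11)² = 121)
V(G, O) = 4*O
Y = 4134/121 (Y = 16536/((4*121)) = 16536/484 = 16536*(1/484) = 4134/121 ≈ 34.165)
(F(-128, 204) + 20842)*(Y + 27678) = ((-128 + 204)² + 20842)*(4134/121 + 27678) = (76² + 20842)*(3353172/121) = (5776 + 20842)*(3353172/121) = 26618*(3353172/121) = 89254732296/121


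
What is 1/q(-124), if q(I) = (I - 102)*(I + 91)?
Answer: 1/7458 ≈ 0.00013408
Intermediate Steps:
q(I) = (-102 + I)*(91 + I)
1/q(-124) = 1/(-9282 + (-124)² - 11*(-124)) = 1/(-9282 + 15376 + 1364) = 1/7458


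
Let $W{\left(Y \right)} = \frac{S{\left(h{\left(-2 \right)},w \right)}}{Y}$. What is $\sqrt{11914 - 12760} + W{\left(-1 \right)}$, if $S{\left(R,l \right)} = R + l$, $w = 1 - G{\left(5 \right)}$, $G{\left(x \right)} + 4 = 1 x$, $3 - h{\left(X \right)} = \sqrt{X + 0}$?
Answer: $-3 + i \sqrt{2} + 3 i \sqrt{94} \approx -3.0 + 30.5 i$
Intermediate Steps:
$h{\left(X \right)} = 3 - \sqrt{X}$ ($h{\left(X \right)} = 3 - \sqrt{X + 0} = 3 - \sqrt{X}$)
$G{\left(x \right)} = -4 + x$ ($G{\left(x \right)} = -4 + 1 x = -4 + x$)
$w = 0$ ($w = 1 - \left(-4 + 5\right) = 1 - 1 = 0$)
$W{\left(Y \right)} = \frac{3 - i \sqrt{2}}{Y}$ ($W{\left(Y \right)} = \frac{\left(3 - \sqrt{-2}\right) + 0}{Y} = \frac{\left(3 - i \sqrt{2}\right) + 0}{Y} = \frac{3 - i \sqrt{2}}{Y}$)
$\sqrt{11914 - 12760} + W{\left(-1 \right)} = \sqrt{11914 - 12760} + \frac{3 - i \sqrt{2}}{-1} = \sqrt{-846} - \left(3 - i \sqrt{2}\right) = 3 i \sqrt{94} - \left(3 - i \sqrt{2}\right) = -3 + i \sqrt{2} + 3 i \sqrt{94}$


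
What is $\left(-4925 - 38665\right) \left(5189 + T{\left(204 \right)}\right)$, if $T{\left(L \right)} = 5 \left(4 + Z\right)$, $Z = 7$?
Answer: $-228585960$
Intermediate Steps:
$T{\left(L \right)} = 55$ ($T{\left(L \right)} = 5 \left(4 + 7\right) = 5 \cdot 11 = 55$)
$\left(-4925 - 38665\right) \left(5189 + T{\left(204 \right)}\right) = \left(-4925 - 38665\right) \left(5189 + 55\right) = \left(-43590\right) 5244 = -228585960$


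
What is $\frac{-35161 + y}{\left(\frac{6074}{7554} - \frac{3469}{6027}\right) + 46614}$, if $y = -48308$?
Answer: $- \frac{211120729239}{117902813188} \approx -1.7906$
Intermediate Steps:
$\frac{-35161 + y}{\left(\frac{6074}{7554} - \frac{3469}{6027}\right) + 46614} = \frac{-35161 - 48308}{\left(\frac{6074}{7554} - \frac{3469}{6027}\right) + 46614} = - \frac{83469}{\left(6074 \cdot \frac{1}{7554} - \frac{3469}{6027}\right) + 46614} = - \frac{83469}{\left(\frac{3037}{3777} - \frac{3469}{6027}\right) + 46614} = - \frac{83469}{\frac{577954}{2529331} + 46614} = - \frac{83469}{\frac{117902813188}{2529331}} = \left(-83469\right) \frac{2529331}{117902813188} = - \frac{211120729239}{117902813188}$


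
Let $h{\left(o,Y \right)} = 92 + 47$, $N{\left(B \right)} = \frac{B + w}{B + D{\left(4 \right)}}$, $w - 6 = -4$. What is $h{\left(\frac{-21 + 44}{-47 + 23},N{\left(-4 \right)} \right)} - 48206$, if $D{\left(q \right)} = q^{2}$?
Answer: $-48067$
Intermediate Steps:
$w = 2$ ($w = 6 - 4 = 2$)
$N{\left(B \right)} = \frac{2 + B}{16 + B}$ ($N{\left(B \right)} = \frac{B + 2}{B + 4^{2}} = \frac{2 + B}{B + 16} = \frac{2 + B}{16 + B}$)
$h{\left(o,Y \right)} = 139$
$h{\left(\frac{-21 + 44}{-47 + 23},N{\left(-4 \right)} \right)} - 48206 = 139 - 48206 = -48067$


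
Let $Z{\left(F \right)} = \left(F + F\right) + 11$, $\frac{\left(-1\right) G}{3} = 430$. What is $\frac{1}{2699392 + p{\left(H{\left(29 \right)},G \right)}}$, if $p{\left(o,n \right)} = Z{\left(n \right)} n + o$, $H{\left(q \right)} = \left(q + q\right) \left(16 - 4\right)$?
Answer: $\frac{1}{6014098} \approx 1.6628 \cdot 10^{-7}$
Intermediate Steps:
$G = -1290$ ($G = \left(-3\right) 430 = -1290$)
$Z{\left(F \right)} = 11 + 2 F$ ($Z{\left(F \right)} = 2 F + 11 = 11 + 2 F$)
$H{\left(q \right)} = 24 q$ ($H{\left(q \right)} = 2 q 12 = 24 q$)
$p{\left(o,n \right)} = o + n \left(11 + 2 n\right)$ ($p{\left(o,n \right)} = \left(11 + 2 n\right) n + o = n \left(11 + 2 n\right) + o = o + n \left(11 + 2 n\right)$)
$\frac{1}{2699392 + p{\left(H{\left(29 \right)},G \right)}} = \frac{1}{2699392 - \left(-696 + 1290 \left(11 + 2 \left(-1290\right)\right)\right)} = \frac{1}{2699392 - \left(-696 + 1290 \left(11 - 2580\right)\right)} = \frac{1}{2699392 + \left(696 - -3314010\right)} = \frac{1}{2699392 + \left(696 + 3314010\right)} = \frac{1}{2699392 + 3314706} = \frac{1}{6014098}$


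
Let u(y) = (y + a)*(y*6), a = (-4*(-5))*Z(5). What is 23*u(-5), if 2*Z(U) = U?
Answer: -31050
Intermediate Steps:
Z(U) = U/2
a = 50 (a = (-4*(-5))*((1/2)*5) = 20*(5/2) = 50)
u(y) = 6*y*(50 + y) (u(y) = (y + 50)*(y*6) = (50 + y)*(6*y) = 6*y*(50 + y))
23*u(-5) = 23*(6*(-5)*(50 - 5)) = 23*(6*(-5)*45) = 23*(-1350) = -31050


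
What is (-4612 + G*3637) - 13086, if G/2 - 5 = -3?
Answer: -3150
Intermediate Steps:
G = 4 (G = 10 + 2*(-3) = 10 - 6 = 4)
(-4612 + G*3637) - 13086 = (-4612 + 4*3637) - 13086 = (-4612 + 14548) - 13086 = 9936 - 13086 = -3150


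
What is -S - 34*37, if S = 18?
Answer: -1276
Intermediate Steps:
-S - 34*37 = -1*18 - 34*37 = -18 - 1258 = -1276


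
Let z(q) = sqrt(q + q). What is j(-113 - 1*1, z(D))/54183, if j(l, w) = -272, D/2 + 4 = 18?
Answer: -272/54183 ≈ -0.0050200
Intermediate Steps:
D = 28 (D = -8 + 2*18 = -8 + 36 = 28)
z(q) = sqrt(2)*sqrt(q) (z(q) = sqrt(2*q) = sqrt(2)*sqrt(q))
j(-113 - 1*1, z(D))/54183 = -272/54183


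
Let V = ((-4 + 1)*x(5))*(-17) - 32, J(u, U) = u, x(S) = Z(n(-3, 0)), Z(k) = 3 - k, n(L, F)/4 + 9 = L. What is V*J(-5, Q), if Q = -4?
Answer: -12845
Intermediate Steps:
n(L, F) = -36 + 4*L
x(S) = 51 (x(S) = 3 - (-36 + 4*(-3)) = 3 - (-36 - 12) = 3 - 1*(-48) = 3 + 48 = 51)
V = 2569 (V = ((-4 + 1)*51)*(-17) - 32 = -3*51*(-17) - 32 = -153*(-17) - 32 = 2601 - 32 = 2569)
V*J(-5, Q) = 2569*(-5) = -12845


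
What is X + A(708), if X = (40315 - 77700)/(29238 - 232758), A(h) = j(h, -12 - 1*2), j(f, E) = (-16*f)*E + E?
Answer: 6454766389/40704 ≈ 1.5858e+5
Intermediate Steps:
j(f, E) = E - 16*E*f (j(f, E) = -16*E*f + E = E - 16*E*f)
A(h) = -14 + 224*h (A(h) = (-12 - 1*2)*(1 - 16*h) = (-12 - 2)*(1 - 16*h) = -14*(1 - 16*h) = -14 + 224*h)
X = 7477/40704 (X = -37385/(-203520) = -37385*(-1/203520) = 7477/40704 ≈ 0.18369)
X + A(708) = 7477/40704 + (-14 + 224*708) = 7477/40704 + (-14 + 158592) = 7477/40704 + 158578 = 6454766389/40704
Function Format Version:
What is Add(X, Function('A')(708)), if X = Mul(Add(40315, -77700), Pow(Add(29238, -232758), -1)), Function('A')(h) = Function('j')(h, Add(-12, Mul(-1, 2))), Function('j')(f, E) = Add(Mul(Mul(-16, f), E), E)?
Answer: Rational(6454766389, 40704) ≈ 1.5858e+5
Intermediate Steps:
Function('j')(f, E) = Add(E, Mul(-16, E, f)) (Function('j')(f, E) = Add(Mul(-16, E, f), E) = Add(E, Mul(-16, E, f)))
Function('A')(h) = Add(-14, Mul(224, h)) (Function('A')(h) = Mul(Add(-12, Mul(-1, 2)), Add(1, Mul(-16, h))) = Mul(Add(-12, -2), Add(1, Mul(-16, h))) = Mul(-14, Add(1, Mul(-16, h))) = Add(-14, Mul(224, h)))
X = Rational(7477, 40704) (X = Mul(-37385, Pow(-203520, -1)) = Mul(-37385, Rational(-1, 203520)) = Rational(7477, 40704) ≈ 0.18369)
Add(X, Function('A')(708)) = Add(Rational(7477, 40704), Add(-14, Mul(224, 708))) = Add(Rational(7477, 40704), Add(-14, 158592)) = Add(Rational(7477, 40704), 158578) = Rational(6454766389, 40704)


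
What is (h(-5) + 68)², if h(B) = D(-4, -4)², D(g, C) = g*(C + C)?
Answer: 1192464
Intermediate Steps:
D(g, C) = 2*C*g (D(g, C) = g*(2*C) = 2*C*g)
h(B) = 1024 (h(B) = (2*(-4)*(-4))² = 32² = 1024)
(h(-5) + 68)² = (1024 + 68)² = 1092² = 1192464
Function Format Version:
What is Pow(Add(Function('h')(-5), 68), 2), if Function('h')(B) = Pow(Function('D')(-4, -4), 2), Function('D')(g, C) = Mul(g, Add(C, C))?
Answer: 1192464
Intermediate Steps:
Function('D')(g, C) = Mul(2, C, g) (Function('D')(g, C) = Mul(g, Mul(2, C)) = Mul(2, C, g))
Function('h')(B) = 1024 (Function('h')(B) = Pow(Mul(2, -4, -4), 2) = Pow(32, 2) = 1024)
Pow(Add(Function('h')(-5), 68), 2) = Pow(Add(1024, 68), 2) = Pow(1092, 2) = 1192464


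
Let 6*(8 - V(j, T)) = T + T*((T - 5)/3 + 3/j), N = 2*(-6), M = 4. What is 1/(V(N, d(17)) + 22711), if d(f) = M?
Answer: 18/408937 ≈ 4.4017e-5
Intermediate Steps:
d(f) = 4
N = -12
V(j, T) = 8 - T/6 - T*(-5/3 + 3/j + T/3)/6 (V(j, T) = 8 - (T + T*((T - 5)/3 + 3/j))/6 = 8 - (T + T*((-5 + T)*(⅓) + 3/j))/6 = 8 - (T + T*((-5/3 + T/3) + 3/j))/6 = 8 - (T + T*(-5/3 + 3/j + T/3))/6 = 8 + (-T/6 - T*(-5/3 + 3/j + T/3)/6) = 8 - T/6 - T*(-5/3 + 3/j + T/3)/6)
1/(V(N, d(17)) + 22711) = 1/((8 - 1/18*4² + (⅑)*4 - ½*4/(-12)) + 22711) = 1/((8 - 1/18*16 + 4/9 - ½*4*(-1/12)) + 22711) = 1/((8 - 8/9 + 4/9 + ⅙) + 22711) = 1/(139/18 + 22711) = 1/(408937/18) = 18/408937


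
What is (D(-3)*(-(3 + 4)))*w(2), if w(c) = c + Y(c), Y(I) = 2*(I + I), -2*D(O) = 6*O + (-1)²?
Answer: -595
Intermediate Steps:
D(O) = -½ - 3*O (D(O) = -(6*O + (-1)²)/2 = -(6*O + 1)/2 = -(1 + 6*O)/2 = -½ - 3*O)
Y(I) = 4*I (Y(I) = 2*(2*I) = 4*I)
w(c) = 5*c (w(c) = c + 4*c = 5*c)
(D(-3)*(-(3 + 4)))*w(2) = ((-½ - 3*(-3))*(-(3 + 4)))*(5*2) = ((-½ + 9)*(-1*7))*10 = ((17/2)*(-7))*10 = -119/2*10 = -595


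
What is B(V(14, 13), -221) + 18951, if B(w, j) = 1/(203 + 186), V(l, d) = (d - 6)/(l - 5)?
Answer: 7371940/389 ≈ 18951.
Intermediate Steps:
V(l, d) = (-6 + d)/(-5 + l)
B(w, j) = 1/389
B(V(14, 13), -221) + 18951 = 1/389 + 18951 = 7371940/389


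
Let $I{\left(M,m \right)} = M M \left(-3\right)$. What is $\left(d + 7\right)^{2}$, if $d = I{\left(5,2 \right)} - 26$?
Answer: $8836$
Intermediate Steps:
$I{\left(M,m \right)} = - 3 M^{2}$ ($I{\left(M,m \right)} = M^{2} \left(-3\right) = - 3 M^{2}$)
$d = -101$ ($d = - 3 \cdot 5^{2} - 26 = \left(-3\right) 25 - 26 = -75 - 26 = -101$)
$\left(d + 7\right)^{2} = \left(-101 + 7\right)^{2} = \left(-94\right)^{2} = 8836$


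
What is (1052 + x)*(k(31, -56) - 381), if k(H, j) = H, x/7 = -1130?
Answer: 2400300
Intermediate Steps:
x = -7910 (x = 7*(-1130) = -7910)
(1052 + x)*(k(31, -56) - 381) = (1052 - 7910)*(31 - 381) = -6858*(-350) = 2400300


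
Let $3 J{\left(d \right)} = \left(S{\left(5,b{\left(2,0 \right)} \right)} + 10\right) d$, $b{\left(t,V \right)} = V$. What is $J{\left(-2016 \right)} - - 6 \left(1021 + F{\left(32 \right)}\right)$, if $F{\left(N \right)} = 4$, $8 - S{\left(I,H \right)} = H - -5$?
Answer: $-2586$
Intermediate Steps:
$S{\left(I,H \right)} = 3 - H$ ($S{\left(I,H \right)} = 8 - \left(H - -5\right) = 8 - \left(H + 5\right) = 8 - \left(5 + H\right) = 3 - H$)
$J{\left(d \right)} = \frac{13 d}{3}$ ($J{\left(d \right)} = \frac{\left(\left(3 - 0\right) + 10\right) d}{3} = \frac{\left(\left(3 + 0\right) + 10\right) d}{3} = \frac{\left(3 + 10\right) d}{3} = \frac{13 d}{3}$)
$J{\left(-2016 \right)} - - 6 \left(1021 + F{\left(32 \right)}\right) = \frac{13}{3} \left(-2016\right) - - 6 \left(1021 + 4\right) = -8736 - \left(-6\right) 1025 = -8736 - -6150 = -8736 + 6150 = -2586$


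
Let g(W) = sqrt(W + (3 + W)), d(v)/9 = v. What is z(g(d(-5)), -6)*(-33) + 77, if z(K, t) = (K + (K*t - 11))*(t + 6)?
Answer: 77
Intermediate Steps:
d(v) = 9*v
g(W) = sqrt(3 + 2*W)
z(K, t) = (6 + t)*(-11 + K + K*t) (z(K, t) = (K + (-11 + K*t))*(6 + t) = (-11 + K + K*t)*(6 + t) = (6 + t)*(-11 + K + K*t))
z(g(d(-5)), -6)*(-33) + 77 = (-66 - 11*(-6) + 6*sqrt(3 + 2*(9*(-5))) + sqrt(3 + 2*(9*(-5)))*(-6)**2 + 7*sqrt(3 + 2*(9*(-5)))*(-6))*(-33) + 77 = (-66 + 66 + 6*sqrt(3 + 2*(-45)) + sqrt(3 + 2*(-45))*36 + 7*sqrt(3 + 2*(-45))*(-6))*(-33) + 77 = (-66 + 66 + 6*sqrt(3 - 90) + sqrt(3 - 90)*36 + 7*sqrt(3 - 90)*(-6))*(-33) + 77 = (-66 + 66 + 6*sqrt(-87) + sqrt(-87)*36 + 7*sqrt(-87)*(-6))*(-33) + 77 = (-66 + 66 + 6*(I*sqrt(87)) + (I*sqrt(87))*36 + 7*(I*sqrt(87))*(-6))*(-33) + 77 = (-66 + 66 + 6*I*sqrt(87) + 36*I*sqrt(87) - 42*I*sqrt(87))*(-33) + 77 = 0*(-33) + 77 = 0 + 77 = 77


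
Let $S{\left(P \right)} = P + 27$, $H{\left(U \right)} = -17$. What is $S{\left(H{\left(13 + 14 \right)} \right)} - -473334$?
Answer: $473344$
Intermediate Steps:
$S{\left(P \right)} = 27 + P$
$S{\left(H{\left(13 + 14 \right)} \right)} - -473334 = \left(27 - 17\right) - -473334 = 10 + 473334 = 473344$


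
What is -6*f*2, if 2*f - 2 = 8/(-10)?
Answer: -36/5 ≈ -7.2000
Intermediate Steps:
f = ⅗ (f = 1 + (8/(-10))/2 = 1 + (8*(-⅒))/2 = 1 + (½)*(-⅘) = 1 - ⅖ = ⅗ ≈ 0.60000)
-6*f*2 = -6*⅗*2 = -18/5*2 = -36/5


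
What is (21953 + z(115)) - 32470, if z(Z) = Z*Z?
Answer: 2708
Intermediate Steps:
z(Z) = Z²
(21953 + z(115)) - 32470 = (21953 + 115²) - 32470 = (21953 + 13225) - 32470 = 35178 - 32470 = 2708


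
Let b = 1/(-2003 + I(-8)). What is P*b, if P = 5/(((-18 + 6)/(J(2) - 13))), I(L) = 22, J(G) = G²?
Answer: -15/7924 ≈ -0.0018930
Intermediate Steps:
b = -1/1981 (b = 1/(-2003 + 22) = 1/(-1981) = -1/1981 ≈ -0.00050480)
P = 15/4 (P = 5/(((-18 + 6)/(2² - 13))) = 5/((-12/(4 - 13))) = 5/((-12/(-9))) = 5/((-12*(-⅑))) = 5/(4/3) = 5*(¾) = 15/4 ≈ 3.7500)
P*b = (15/4)*(-1/1981) = -15/7924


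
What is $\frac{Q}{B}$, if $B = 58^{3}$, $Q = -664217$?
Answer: $- \frac{664217}{195112} \approx -3.4043$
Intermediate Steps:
$B = 195112$
$\frac{Q}{B} = - \frac{664217}{195112}$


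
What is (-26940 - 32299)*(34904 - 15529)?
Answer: -1147755625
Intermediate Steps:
(-26940 - 32299)*(34904 - 15529) = -59239*19375 = -1147755625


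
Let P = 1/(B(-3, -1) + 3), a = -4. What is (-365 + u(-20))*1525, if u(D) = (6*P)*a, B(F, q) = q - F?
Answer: -563945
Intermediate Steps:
P = ⅕ (P = 1/((-1 - 1*(-3)) + 3) = 1/((-1 + 3) + 3) = 1/(2 + 3) = 1/5 = ⅕ ≈ 0.20000)
u(D) = -24/5 (u(D) = (6*(⅕))*(-4) = (6/5)*(-4) = -24/5)
(-365 + u(-20))*1525 = (-365 - 24/5)*1525 = -1849/5*1525 = -563945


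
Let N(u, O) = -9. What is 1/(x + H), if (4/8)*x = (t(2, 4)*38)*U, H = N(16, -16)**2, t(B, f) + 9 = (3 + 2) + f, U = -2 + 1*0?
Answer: 1/81 ≈ 0.012346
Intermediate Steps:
U = -2 (U = -2 + 0 = -2)
t(B, f) = -4 + f (t(B, f) = -9 + ((3 + 2) + f) = -9 + (5 + f) = -4 + f)
H = 81 (H = (-9)**2 = 81)
x = 0 (x = 2*(((-4 + 4)*38)*(-2)) = 2*((0*38)*(-2)) = 2*(0*(-2)) = 2*0 = 0)
1/(x + H) = 1/(0 + 81) = 1/81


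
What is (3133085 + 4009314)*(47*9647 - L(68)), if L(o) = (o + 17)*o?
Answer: 3197144921971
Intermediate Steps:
L(o) = o*(17 + o) (L(o) = (17 + o)*o = o*(17 + o))
(3133085 + 4009314)*(47*9647 - L(68)) = (3133085 + 4009314)*(47*9647 - 68*(17 + 68)) = 7142399*(453409 - 68*85) = 7142399*(453409 - 1*5780) = 7142399*(453409 - 5780) = 7142399*447629 = 3197144921971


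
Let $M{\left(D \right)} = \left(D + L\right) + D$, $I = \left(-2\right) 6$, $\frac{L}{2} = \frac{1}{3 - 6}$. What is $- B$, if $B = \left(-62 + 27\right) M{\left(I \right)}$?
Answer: $- \frac{2590}{3} \approx -863.33$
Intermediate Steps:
$L = - \frac{2}{3}$ ($L = \frac{2}{3 - 6} = \frac{2}{-3} = 2 \left(- \frac{1}{3}\right) = - \frac{2}{3} \approx -0.66667$)
$I = -12$
$M{\left(D \right)} = - \frac{2}{3} + 2 D$ ($M{\left(D \right)} = \left(D - \frac{2}{3}\right) + D = \left(- \frac{2}{3} + D\right) + D = - \frac{2}{3} + 2 D$)
$B = \frac{2590}{3}$ ($B = \left(-62 + 27\right) \left(- \frac{2}{3} + 2 \left(-12\right)\right) = - 35 \left(- \frac{2}{3} - 24\right) = \left(-35\right) \left(- \frac{74}{3}\right) = \frac{2590}{3} \approx 863.33$)
$- B = \left(-1\right) \frac{2590}{3} = - \frac{2590}{3}$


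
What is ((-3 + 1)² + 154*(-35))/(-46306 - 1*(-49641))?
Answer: -5386/3335 ≈ -1.6150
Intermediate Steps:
((-3 + 1)² + 154*(-35))/(-46306 - 1*(-49641)) = ((-2)² - 5390)/(-46306 + 49641) = (4 - 5390)/3335 = -5386*1/3335 = -5386/3335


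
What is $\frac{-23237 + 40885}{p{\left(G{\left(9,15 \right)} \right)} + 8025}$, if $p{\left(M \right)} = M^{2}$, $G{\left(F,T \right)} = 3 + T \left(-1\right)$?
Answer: $\frac{17648}{8169} \approx 2.1604$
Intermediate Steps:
$G{\left(F,T \right)} = 3 - T$
$\frac{-23237 + 40885}{p{\left(G{\left(9,15 \right)} \right)} + 8025} = \frac{-23237 + 40885}{\left(3 - 15\right)^{2} + 8025} = \frac{17648}{\left(3 - 15\right)^{2} + 8025} = \frac{17648}{\left(-12\right)^{2} + 8025} = \frac{17648}{144 + 8025} = \frac{17648}{8169}$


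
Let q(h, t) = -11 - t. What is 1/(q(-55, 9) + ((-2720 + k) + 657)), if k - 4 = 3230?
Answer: 1/1151 ≈ 0.00086881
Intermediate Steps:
k = 3234 (k = 4 + 3230 = 3234)
1/(q(-55, 9) + ((-2720 + k) + 657)) = 1/((-11 - 1*9) + ((-2720 + 3234) + 657)) = 1/((-11 - 9) + (514 + 657)) = 1/(-20 + 1171) = 1/1151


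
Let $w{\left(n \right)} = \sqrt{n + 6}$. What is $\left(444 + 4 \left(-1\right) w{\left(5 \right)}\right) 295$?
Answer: $130980 - 1180 \sqrt{11} \approx 1.2707 \cdot 10^{5}$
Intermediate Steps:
$w{\left(n \right)} = \sqrt{6 + n}$
$\left(444 + 4 \left(-1\right) w{\left(5 \right)}\right) 295 = \left(444 + 4 \left(-1\right) \sqrt{6 + 5}\right) 295 = \left(444 - 4 \sqrt{11}\right) 295 = 130980 - 1180 \sqrt{11}$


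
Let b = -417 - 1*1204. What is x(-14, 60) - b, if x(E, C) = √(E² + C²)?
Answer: 1621 + 2*√949 ≈ 1682.6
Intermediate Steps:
x(E, C) = √(C² + E²)
b = -1621 (b = -417 - 1204 = -1621)
x(-14, 60) - b = √(60² + (-14)²) - 1*(-1621) = √(3600 + 196) + 1621 = √3796 + 1621 = 2*√949 + 1621 = 1621 + 2*√949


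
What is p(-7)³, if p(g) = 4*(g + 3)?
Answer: -4096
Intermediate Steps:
p(g) = 12 + 4*g (p(g) = 4*(3 + g) = 12 + 4*g)
p(-7)³ = (12 + 4*(-7))³ = (12 - 28)³ = (-16)³ = -4096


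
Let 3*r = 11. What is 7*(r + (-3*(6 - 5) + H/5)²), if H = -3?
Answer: 8729/75 ≈ 116.39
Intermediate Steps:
r = 11/3 (r = (⅓)*11 = 11/3 ≈ 3.6667)
7*(r + (-3*(6 - 5) + H/5)²) = 7*(11/3 + (-3*(6 - 5) - 3/5)²) = 7*(11/3 + (-3*1 - 3*⅕)²) = 7*(11/3 + (-3 - ⅗)²) = 7*(11/3 + (-18/5)²) = 7*(11/3 + 324/25) = 7*(1247/75) = 8729/75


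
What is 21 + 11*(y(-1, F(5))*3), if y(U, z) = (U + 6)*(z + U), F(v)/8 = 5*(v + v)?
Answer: 65856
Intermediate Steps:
F(v) = 80*v (F(v) = 8*(5*(v + v)) = 8*(5*(2*v)) = 8*(10*v) = 80*v)
y(U, z) = (6 + U)*(U + z)
21 + 11*(y(-1, F(5))*3) = 21 + 11*(((-1)² + 6*(-1) + 6*(80*5) - 80*5)*3) = 21 + 11*((1 - 6 + 6*400 - 1*400)*3) = 21 + 11*((1 - 6 + 2400 - 400)*3) = 21 + 11*(1995*3) = 21 + 11*5985 = 21 + 65835 = 65856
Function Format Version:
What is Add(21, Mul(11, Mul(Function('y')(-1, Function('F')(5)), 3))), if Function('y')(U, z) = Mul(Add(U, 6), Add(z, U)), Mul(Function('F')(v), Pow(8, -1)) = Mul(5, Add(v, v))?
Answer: 65856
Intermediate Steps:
Function('F')(v) = Mul(80, v) (Function('F')(v) = Mul(8, Mul(5, Add(v, v))) = Mul(8, Mul(5, Mul(2, v))) = Mul(8, Mul(10, v)) = Mul(80, v))
Function('y')(U, z) = Mul(Add(6, U), Add(U, z))
Add(21, Mul(11, Mul(Function('y')(-1, Function('F')(5)), 3))) = Add(21, Mul(11, Mul(Add(Pow(-1, 2), Mul(6, -1), Mul(6, Mul(80, 5)), Mul(-1, Mul(80, 5))), 3))) = Add(21, Mul(11, Mul(Add(1, -6, Mul(6, 400), Mul(-1, 400)), 3))) = Add(21, Mul(11, Mul(Add(1, -6, 2400, -400), 3))) = Add(21, Mul(11, Mul(1995, 3))) = Add(21, Mul(11, 5985)) = Add(21, 65835) = 65856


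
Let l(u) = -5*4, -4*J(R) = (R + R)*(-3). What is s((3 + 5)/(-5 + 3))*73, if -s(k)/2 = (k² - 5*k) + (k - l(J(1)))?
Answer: -7592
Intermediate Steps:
J(R) = 3*R/2 (J(R) = -(R + R)*(-3)/4 = -2*R*(-3)/4 = -(-3)*R/2 = 3*R/2)
l(u) = -20
s(k) = -40 - 2*k² + 8*k (s(k) = -2*((k² - 5*k) + (k - 1*(-20))) = -2*((k² - 5*k) + (k + 20)) = -2*((k² - 5*k) + (20 + k)) = -2*(20 + k² - 4*k) = -40 - 2*k² + 8*k)
s((3 + 5)/(-5 + 3))*73 = (-40 - 2*(3 + 5)²/(-5 + 3)² + 8*((3 + 5)/(-5 + 3)))*73 = (-40 - 2*(8/(-2))² + 8*(8/(-2)))*73 = (-40 - 2*(8*(-½))² + 8*(8*(-½)))*73 = (-40 - 2*(-4)² + 8*(-4))*73 = (-40 - 2*16 - 32)*73 = (-40 - 32 - 32)*73 = -104*73 = -7592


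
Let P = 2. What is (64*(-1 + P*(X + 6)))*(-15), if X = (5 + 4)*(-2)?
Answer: 24000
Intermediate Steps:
X = -18 (X = 9*(-2) = -18)
(64*(-1 + P*(X + 6)))*(-15) = (64*(-1 + 2*(-18 + 6)))*(-15) = (64*(-1 + 2*(-12)))*(-15) = (64*(-1 - 24))*(-15) = (64*(-25))*(-15) = -1600*(-15) = 24000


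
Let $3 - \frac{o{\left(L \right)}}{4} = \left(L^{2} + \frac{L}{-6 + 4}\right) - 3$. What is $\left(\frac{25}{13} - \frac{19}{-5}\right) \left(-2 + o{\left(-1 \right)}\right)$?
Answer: $\frac{5952}{65} \approx 91.569$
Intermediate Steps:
$o{\left(L \right)} = 24 - 4 L^{2} + 2 L$ ($o{\left(L \right)} = 12 - 4 \left(\left(L^{2} + \frac{L}{-6 + 4}\right) - 3\right) = 12 - 4 \left(\left(L^{2} + \frac{L}{-2}\right) - 3\right) = 12 - 4 \left(\left(L^{2} - \frac{L}{2}\right) - 3\right) = 12 - 4 \left(-3 + L^{2} - \frac{L}{2}\right) = 12 + \left(12 - 4 L^{2} + 2 L\right) = 24 - 4 L^{2} + 2 L$)
$\left(\frac{25}{13} - \frac{19}{-5}\right) \left(-2 + o{\left(-1 \right)}\right) = \left(\frac{25}{13} - \frac{19}{-5}\right) \left(-2 + \left(24 - 4 \left(-1\right)^{2} + 2 \left(-1\right)\right)\right) = \left(25 \cdot \frac{1}{13} - - \frac{19}{5}\right) \left(-2 - -18\right) = \left(\frac{25}{13} + \frac{19}{5}\right) \left(-2 - -18\right) = \frac{372 \left(-2 + 18\right)}{65} = \frac{372}{65} \cdot 16 = \frac{5952}{65}$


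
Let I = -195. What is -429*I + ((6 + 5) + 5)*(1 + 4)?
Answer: 83735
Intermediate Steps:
-429*I + ((6 + 5) + 5)*(1 + 4) = -429*(-195) + ((6 + 5) + 5)*(1 + 4) = 83655 + (11 + 5)*5 = 83655 + 16*5 = 83655 + 80 = 83735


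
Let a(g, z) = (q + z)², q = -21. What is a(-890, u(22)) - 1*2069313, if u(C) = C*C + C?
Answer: -1834088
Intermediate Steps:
u(C) = C + C² (u(C) = C² + C = C + C²)
a(g, z) = (-21 + z)²
a(-890, u(22)) - 1*2069313 = (-21 + 22*(1 + 22))² - 1*2069313 = (-21 + 22*23)² - 2069313 = (-21 + 506)² - 2069313 = 485² - 2069313 = 235225 - 2069313 = -1834088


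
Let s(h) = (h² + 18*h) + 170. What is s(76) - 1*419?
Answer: 6895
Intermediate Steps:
s(h) = 170 + h² + 18*h
s(76) - 1*419 = (170 + 76² + 18*76) - 1*419 = (170 + 5776 + 1368) - 419 = 7314 - 419 = 6895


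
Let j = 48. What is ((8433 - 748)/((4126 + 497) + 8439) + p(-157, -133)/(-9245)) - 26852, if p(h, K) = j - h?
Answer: -648506109553/24151638 ≈ -26851.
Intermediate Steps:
p(h, K) = 48 - h
((8433 - 748)/((4126 + 497) + 8439) + p(-157, -133)/(-9245)) - 26852 = ((8433 - 748)/((4126 + 497) + 8439) + (48 - 1*(-157))/(-9245)) - 26852 = (7685/(4623 + 8439) + (48 + 157)*(-1/9245)) - 26852 = (7685/13062 + 205*(-1/9245)) - 26852 = (7685*(1/13062) - 41/1849) - 26852 = (7685/13062 - 41/1849) - 26852 = 13674023/24151638 - 26852 = -648506109553/24151638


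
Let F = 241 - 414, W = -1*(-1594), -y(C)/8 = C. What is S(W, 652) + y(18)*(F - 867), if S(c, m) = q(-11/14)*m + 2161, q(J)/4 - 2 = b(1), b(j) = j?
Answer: 159745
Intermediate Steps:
q(J) = 12 (q(J) = 8 + 4*1 = 8 + 4 = 12)
y(C) = -8*C
W = 1594
S(c, m) = 2161 + 12*m (S(c, m) = 12*m + 2161 = 2161 + 12*m)
F = -173
S(W, 652) + y(18)*(F - 867) = (2161 + 12*652) + (-8*18)*(-173 - 867) = (2161 + 7824) - 144*(-1040) = 9985 + 149760 = 159745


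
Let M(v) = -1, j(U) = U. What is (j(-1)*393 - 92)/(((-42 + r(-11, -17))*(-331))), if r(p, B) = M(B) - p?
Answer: -485/10592 ≈ -0.045789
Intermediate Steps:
r(p, B) = -1 - p
(j(-1)*393 - 92)/(((-42 + r(-11, -17))*(-331))) = (-1*393 - 92)/(((-42 + (-1 - 1*(-11)))*(-331))) = (-393 - 92)/(((-42 + (-1 + 11))*(-331))) = -485*(-1/(331*(-42 + 10))) = -485/((-32*(-331))) = -485/10592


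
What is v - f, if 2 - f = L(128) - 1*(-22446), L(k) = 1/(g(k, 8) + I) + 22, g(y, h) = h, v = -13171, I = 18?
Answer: 241671/26 ≈ 9295.0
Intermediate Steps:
L(k) = 573/26 (L(k) = 1/(8 + 18) + 22 = 1/26 + 22 = 573/26)
f = -584117/26 (f = 2 - (573/26 - 1*(-22446)) = 2 - (573/26 + 22446) = 2 - 1*584169/26 = 2 - 584169/26 = -584117/26 ≈ -22466.)
v - f = -13171 - 1*(-584117/26) = -13171 + 584117/26 = 241671/26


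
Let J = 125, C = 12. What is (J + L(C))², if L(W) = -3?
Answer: 14884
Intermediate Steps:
(J + L(C))² = (125 - 3)² = 122² = 14884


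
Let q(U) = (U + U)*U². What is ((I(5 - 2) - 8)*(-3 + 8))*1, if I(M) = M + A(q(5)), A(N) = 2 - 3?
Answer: -30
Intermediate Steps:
q(U) = 2*U³ (q(U) = (2*U)*U² = 2*U³)
A(N) = -1
I(M) = -1 + M (I(M) = M - 1 = -1 + M)
((I(5 - 2) - 8)*(-3 + 8))*1 = (((-1 + (5 - 2)) - 8)*(-3 + 8))*1 = (((-1 + 3) - 8)*5)*1 = ((2 - 8)*5)*1 = -6*5*1 = -30*1 = -30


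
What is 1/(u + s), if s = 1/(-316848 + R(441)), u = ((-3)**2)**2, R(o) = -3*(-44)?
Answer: 316716/25653995 ≈ 0.012346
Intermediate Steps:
R(o) = 132
u = 81 (u = 9**2 = 81)
s = -1/316716 (s = 1/(-316848 + 132) = 1/(-316716) = -1/316716 ≈ -3.1574e-6)
1/(u + s) = 1/(81 - 1/316716) = 1/(25653995/316716) = 316716/25653995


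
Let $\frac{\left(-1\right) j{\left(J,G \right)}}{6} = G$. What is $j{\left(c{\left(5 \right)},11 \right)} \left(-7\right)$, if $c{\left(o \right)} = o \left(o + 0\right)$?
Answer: $462$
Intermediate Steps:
$c{\left(o \right)} = o^{2}$ ($c{\left(o \right)} = o o = o^{2}$)
$j{\left(J,G \right)} = - 6 G$
$j{\left(c{\left(5 \right)},11 \right)} \left(-7\right) = \left(-6\right) 11 \left(-7\right) = \left(-66\right) \left(-7\right) = 462$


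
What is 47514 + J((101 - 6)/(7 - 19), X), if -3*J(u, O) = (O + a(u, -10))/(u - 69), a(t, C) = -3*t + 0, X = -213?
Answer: 43854665/923 ≈ 47513.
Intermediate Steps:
a(t, C) = -3*t
J(u, O) = -(O - 3*u)/(3*(-69 + u)) (J(u, O) = -(O - 3*u)/(3*(u - 69)) = -(O - 3*u)/(3*(-69 + u)))
47514 + J((101 - 6)/(7 - 19), X) = 47514 + ((101 - 6)/(7 - 19) - ⅓*(-213))/(-69 + (101 - 6)/(7 - 19)) = 47514 + (95/(-12) + 71)/(-69 + 95/(-12)) = 47514 + (95*(-1/12) + 71)/(-69 + 95*(-1/12)) = 47514 + (-95/12 + 71)/(-69 - 95/12) = 47514 + (757/12)/(-923/12) = 47514 - 12/923*757/12 = 47514 - 757/923 = 43854665/923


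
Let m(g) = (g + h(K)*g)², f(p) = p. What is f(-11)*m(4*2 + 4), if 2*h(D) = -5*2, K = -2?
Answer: -25344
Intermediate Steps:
h(D) = -5 (h(D) = (-5*2)/2 = (½)*(-10) = -5)
m(g) = 16*g² (m(g) = (g - 5*g)² = (-4*g)² = 16*g²)
f(-11)*m(4*2 + 4) = -176*(4*2 + 4)² = -176*(8 + 4)² = -176*12² = -176*144 = -11*2304 = -25344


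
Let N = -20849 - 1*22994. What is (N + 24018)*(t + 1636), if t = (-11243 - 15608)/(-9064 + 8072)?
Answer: -32706551475/992 ≈ -3.2970e+7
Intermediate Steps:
N = -43843 (N = -20849 - 22994 = -43843)
t = 26851/992 (t = -26851/(-992) = -26851*(-1/992) = 26851/992 ≈ 27.068)
(N + 24018)*(t + 1636) = (-43843 + 24018)*(26851/992 + 1636) = -19825*1649763/992 = -32706551475/992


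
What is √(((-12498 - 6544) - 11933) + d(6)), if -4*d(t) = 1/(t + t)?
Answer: I*√4460403/12 ≈ 176.0*I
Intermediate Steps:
d(t) = -1/(8*t) (d(t) = -1/(4*(t + t)) = -1/(2*t)/4 = -1/(8*t))
√(((-12498 - 6544) - 11933) + d(6)) = √(((-12498 - 6544) - 11933) - ⅛/6) = √((-19042 - 11933) - ⅛*⅙) = √(-30975 - 1/48) = √(-1486801/48) = I*√4460403/12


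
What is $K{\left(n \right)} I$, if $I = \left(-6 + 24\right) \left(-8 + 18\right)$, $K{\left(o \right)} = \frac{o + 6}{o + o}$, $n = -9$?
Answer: $30$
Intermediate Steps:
$K{\left(o \right)} = \frac{6 + o}{2 o}$
$I = 180$ ($I = 18 \cdot 10 = 180$)
$K{\left(n \right)} I = \frac{6 - 9}{2 \left(-9\right)} 180 = \frac{1}{2} \left(- \frac{1}{9}\right) \left(-3\right) 180 = \frac{1}{6} \cdot 180 = 30$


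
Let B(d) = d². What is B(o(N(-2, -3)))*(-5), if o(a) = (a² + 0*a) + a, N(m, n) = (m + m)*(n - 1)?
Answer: -369920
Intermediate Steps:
N(m, n) = 2*m*(-1 + n) (N(m, n) = (2*m)*(-1 + n) = 2*m*(-1 + n))
o(a) = a + a² (o(a) = (a² + 0) + a = a² + a = a + a²)
B(o(N(-2, -3)))*(-5) = ((2*(-2)*(-1 - 3))*(1 + 2*(-2)*(-1 - 3)))²*(-5) = ((2*(-2)*(-4))*(1 + 2*(-2)*(-4)))²*(-5) = (16*(1 + 16))²*(-5) = (16*17)²*(-5) = 272²*(-5) = 73984*(-5) = -369920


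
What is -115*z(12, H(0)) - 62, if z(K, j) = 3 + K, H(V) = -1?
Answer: -1787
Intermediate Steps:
-115*z(12, H(0)) - 62 = -115*(3 + 12) - 62 = -115*15 - 62 = -1725 - 62 = -1787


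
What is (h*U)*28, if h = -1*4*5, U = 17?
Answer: -9520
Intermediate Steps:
h = -20 (h = -4*5 = -20)
(h*U)*28 = -20*17*28 = -340*28 = -9520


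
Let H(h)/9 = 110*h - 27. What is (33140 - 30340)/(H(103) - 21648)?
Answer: 2800/80079 ≈ 0.034965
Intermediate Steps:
H(h) = -243 + 990*h (H(h) = 9*(110*h - 27) = 9*(-27 + 110*h) = -243 + 990*h)
(33140 - 30340)/(H(103) - 21648) = (33140 - 30340)/((-243 + 990*103) - 21648) = 2800/((-243 + 101970) - 21648) = 2800/(101727 - 21648) = 2800/80079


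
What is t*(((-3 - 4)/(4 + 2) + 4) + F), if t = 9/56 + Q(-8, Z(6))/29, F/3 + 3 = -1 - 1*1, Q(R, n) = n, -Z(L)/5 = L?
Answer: 34529/3248 ≈ 10.631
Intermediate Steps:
Z(L) = -5*L
F = -15 (F = -9 + 3*(-1 - 1*1) = -9 + 3*(-1 - 1) = -9 + 3*(-2) = -9 - 6 = -15)
t = -1419/1624 (t = 9/56 - 5*6/29 = 9*(1/56) - 30*1/29 = 9/56 - 30/29 = -1419/1624 ≈ -0.87377)
t*(((-3 - 4)/(4 + 2) + 4) + F) = -1419*(((-3 - 4)/(4 + 2) + 4) - 15)/1624 = -1419*((-7/6 + 4) - 15)/1624 = -1419*(17/6 - 15)/1624 = -1419/1624*(-73/6) = 34529/3248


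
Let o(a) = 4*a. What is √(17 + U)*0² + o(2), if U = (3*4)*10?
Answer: 8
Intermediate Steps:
U = 120 (U = 12*10 = 120)
√(17 + U)*0² + o(2) = √(17 + 120)*0² + 4*2 = √137*0 + 8 = 0 + 8 = 8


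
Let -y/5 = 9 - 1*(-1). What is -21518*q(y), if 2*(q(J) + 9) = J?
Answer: 731612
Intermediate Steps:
y = -50 (y = -5*(9 - 1*(-1)) = -5*(9 + 1) = -5*10 = -50)
q(J) = -9 + J/2
-21518*q(y) = -21518*(-9 + (½)*(-50)) = -21518*(-9 - 25) = -21518*(-34) = 731612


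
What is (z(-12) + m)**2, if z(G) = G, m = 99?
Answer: 7569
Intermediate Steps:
(z(-12) + m)**2 = (-12 + 99)**2 = 87**2 = 7569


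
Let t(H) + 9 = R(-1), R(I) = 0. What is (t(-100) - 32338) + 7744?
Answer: -24603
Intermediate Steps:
t(H) = -9 (t(H) = -9 + 0 = -9)
(t(-100) - 32338) + 7744 = (-9 - 32338) + 7744 = -32347 + 7744 = -24603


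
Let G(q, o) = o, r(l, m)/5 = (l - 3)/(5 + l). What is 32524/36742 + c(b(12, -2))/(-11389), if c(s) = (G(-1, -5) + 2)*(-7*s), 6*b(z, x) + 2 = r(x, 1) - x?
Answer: 159208919/179337702 ≈ 0.88776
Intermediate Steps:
r(l, m) = 5*(-3 + l)/(5 + l) (r(l, m) = 5*((l - 3)/(5 + l)) = 5*((-3 + l)/(5 + l)) = 5*(-3 + l)/(5 + l))
b(z, x) = -⅓ - x/6 + 5*(-3 + x)/(6*(5 + x)) (b(z, x) = -⅓ + (5*(-3 + x)/(5 + x) - x)/6 = -⅓ + (-x + 5*(-3 + x)/(5 + x))/6 = -⅓ + (-x/6 + 5*(-3 + x)/(6*(5 + x))) = -⅓ - x/6 + 5*(-3 + x)/(6*(5 + x)))
c(s) = 21*s (c(s) = (-5 + 2)*(-7*s) = -(-21)*s = 21*s)
32524/36742 + c(b(12, -2))/(-11389) = 32524/36742 + (21*((-25 - 1*(-2)² - 2*(-2))/(6*(5 - 2))))/(-11389) = 32524*(1/36742) + (21*((⅙)*(-25 - 1*4 + 4)/3))*(-1/11389) = 16262/18371 + (21*((⅙)*(⅓)*(-25 - 4 + 4)))*(-1/11389) = 16262/18371 + (21*((⅙)*(⅓)*(-25)))*(-1/11389) = 16262/18371 + (21*(-25/18))*(-1/11389) = 16262/18371 - 175/6*(-1/11389) = 16262/18371 + 25/9762 = 159208919/179337702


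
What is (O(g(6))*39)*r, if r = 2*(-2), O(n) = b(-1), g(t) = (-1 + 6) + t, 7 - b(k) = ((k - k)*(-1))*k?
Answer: -1092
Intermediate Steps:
b(k) = 7 (b(k) = 7 - (k - k)*(-1)*k = 7 - 0*(-1)*k = 7 - 0*k = 7 - 1*0 = 7 + 0 = 7)
g(t) = 5 + t
O(n) = 7
r = -4
(O(g(6))*39)*r = (7*39)*(-4) = 273*(-4) = -1092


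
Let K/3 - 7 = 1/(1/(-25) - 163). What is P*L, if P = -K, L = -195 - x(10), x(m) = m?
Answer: 17531805/4076 ≈ 4301.2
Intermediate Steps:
L = -205 (L = -195 - 1*10 = -195 - 10 = -205)
K = 85521/4076 (K = 21 + 3/(1/(-25) - 163) = 21 + 3/(-1/25 - 163) = 21 + 3/(-4076/25) = 21 + 3*(-25/4076) = 21 - 75/4076 = 85521/4076 ≈ 20.982)
P = -85521/4076 (P = -1*85521/4076 = -85521/4076 ≈ -20.982)
P*L = -85521/4076*(-205) = 17531805/4076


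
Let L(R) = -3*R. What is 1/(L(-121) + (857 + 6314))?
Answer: 1/7534 ≈ 0.00013273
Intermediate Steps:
1/(L(-121) + (857 + 6314)) = 1/(-3*(-121) + (857 + 6314)) = 1/(363 + 7171) = 1/7534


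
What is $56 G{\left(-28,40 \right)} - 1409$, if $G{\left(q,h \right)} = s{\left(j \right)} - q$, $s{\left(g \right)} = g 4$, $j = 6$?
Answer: $1503$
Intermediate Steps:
$s{\left(g \right)} = 4 g$
$G{\left(q,h \right)} = 24 - q$ ($G{\left(q,h \right)} = 4 \cdot 6 - q = 24 - q$)
$56 G{\left(-28,40 \right)} - 1409 = 56 \left(24 - -28\right) - 1409 = 56 \left(24 + 28\right) - 1409 = 56 \cdot 52 - 1409 = 2912 - 1409 = 1503$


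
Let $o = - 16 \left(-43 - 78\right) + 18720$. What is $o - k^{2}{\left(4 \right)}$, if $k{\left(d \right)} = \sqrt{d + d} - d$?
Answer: $20632 + 16 \sqrt{2} \approx 20655.0$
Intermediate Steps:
$k{\left(d \right)} = - d + \sqrt{2} \sqrt{d}$ ($k{\left(d \right)} = \sqrt{2 d} - d = \sqrt{2} \sqrt{d} - d = - d + \sqrt{2} \sqrt{d}$)
$o = 20656$ ($o = \left(-16\right) \left(-121\right) + 18720 = 1936 + 18720 = 20656$)
$o - k^{2}{\left(4 \right)} = 20656 - \left(\left(-1\right) 4 + \sqrt{2} \sqrt{4}\right)^{2} = 20656 - \left(-4 + \sqrt{2} \cdot 2\right)^{2} = 20656 - \left(-4 + 2 \sqrt{2}\right)^{2}$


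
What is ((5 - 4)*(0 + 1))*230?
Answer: 230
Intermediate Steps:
((5 - 4)*(0 + 1))*230 = (1*1)*230 = 1*230 = 230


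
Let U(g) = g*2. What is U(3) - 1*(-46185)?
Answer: 46191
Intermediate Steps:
U(g) = 2*g
U(3) - 1*(-46185) = 2*3 - 1*(-46185) = 6 + 46185 = 46191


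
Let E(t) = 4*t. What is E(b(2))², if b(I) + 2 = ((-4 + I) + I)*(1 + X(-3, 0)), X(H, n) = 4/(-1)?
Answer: 64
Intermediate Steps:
X(H, n) = -4 (X(H, n) = 4*(-1) = -4)
b(I) = 10 - 6*I (b(I) = -2 + ((-4 + I) + I)*(1 - 4) = -2 + (-4 + 2*I)*(-3) = -2 + (12 - 6*I) = 10 - 6*I)
E(b(2))² = (4*(10 - 6*2))² = (4*(10 - 12))² = (4*(-2))² = (-8)² = 64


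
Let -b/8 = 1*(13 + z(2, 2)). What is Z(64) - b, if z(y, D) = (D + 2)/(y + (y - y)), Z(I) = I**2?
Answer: 4216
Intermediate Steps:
z(y, D) = (2 + D)/y (z(y, D) = (2 + D)/(y + 0) = (2 + D)/y)
b = -120 (b = -8*(13 + (2 + 2)/2) = -8*(13 + (1/2)*4) = -8*(13 + 2) = -8*15 = -120)
Z(64) - b = 64**2 - 1*(-120) = 4096 + 120 = 4216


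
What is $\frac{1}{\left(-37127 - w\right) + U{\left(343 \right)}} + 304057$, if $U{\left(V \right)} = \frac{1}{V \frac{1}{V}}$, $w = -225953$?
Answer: $\frac{57414171140}{188827} \approx 3.0406 \cdot 10^{5}$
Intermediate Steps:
$U{\left(V \right)} = 1$ ($U{\left(V \right)} = 1^{-1} = 1$)
$\frac{1}{\left(-37127 - w\right) + U{\left(343 \right)}} + 304057 = \frac{1}{\left(-37127 - -225953\right) + 1} + 304057 = \frac{1}{\left(-37127 + 225953\right) + 1} + 304057 = \frac{1}{188826 + 1} + 304057 = \frac{1}{188827} + 304057 = \frac{57414171140}{188827}$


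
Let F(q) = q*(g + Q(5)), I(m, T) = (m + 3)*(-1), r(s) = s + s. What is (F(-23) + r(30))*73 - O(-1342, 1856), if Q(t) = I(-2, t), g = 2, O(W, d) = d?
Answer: 845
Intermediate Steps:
r(s) = 2*s
I(m, T) = -3 - m (I(m, T) = (3 + m)*(-1) = -3 - m)
Q(t) = -1 (Q(t) = -3 - 1*(-2) = -3 + 2 = -1)
F(q) = q (F(q) = q*(2 - 1) = q*1 = q)
(F(-23) + r(30))*73 - O(-1342, 1856) = (-23 + 2*30)*73 - 1*1856 = (-23 + 60)*73 - 1856 = 37*73 - 1856 = 2701 - 1856 = 845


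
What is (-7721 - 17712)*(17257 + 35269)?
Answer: -1335893758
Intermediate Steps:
(-7721 - 17712)*(17257 + 35269) = -25433*52526 = -1335893758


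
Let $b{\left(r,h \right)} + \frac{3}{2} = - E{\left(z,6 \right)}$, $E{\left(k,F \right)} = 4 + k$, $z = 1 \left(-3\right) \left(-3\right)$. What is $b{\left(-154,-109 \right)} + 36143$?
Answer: $\frac{72257}{2} \approx 36129.0$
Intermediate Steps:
$z = 9$ ($z = \left(-3\right) \left(-3\right) = 9$)
$b{\left(r,h \right)} = - \frac{29}{2}$ ($b{\left(r,h \right)} = - \frac{3}{2} - \left(4 + 9\right) = - \frac{3}{2} - 13 = - \frac{29}{2}$)
$b{\left(-154,-109 \right)} + 36143 = - \frac{29}{2} + 36143 = \frac{72257}{2}$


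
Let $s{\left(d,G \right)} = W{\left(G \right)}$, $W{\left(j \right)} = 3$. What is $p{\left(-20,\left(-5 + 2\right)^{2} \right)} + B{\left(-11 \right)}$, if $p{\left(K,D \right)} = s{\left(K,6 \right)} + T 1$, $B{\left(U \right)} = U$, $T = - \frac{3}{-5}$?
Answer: $- \frac{37}{5} \approx -7.4$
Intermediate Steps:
$s{\left(d,G \right)} = 3$
$T = \frac{3}{5}$ ($T = \left(-3\right) \left(- \frac{1}{5}\right) = \frac{3}{5} \approx 0.6$)
$p{\left(K,D \right)} = \frac{18}{5}$ ($p{\left(K,D \right)} = 3 + \frac{3}{5} \cdot 1 = 3 + \frac{3}{5} = \frac{18}{5}$)
$p{\left(-20,\left(-5 + 2\right)^{2} \right)} + B{\left(-11 \right)} = \frac{18}{5} - 11 = - \frac{37}{5}$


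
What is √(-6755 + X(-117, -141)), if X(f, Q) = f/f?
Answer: I*√6754 ≈ 82.183*I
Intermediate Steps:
X(f, Q) = 1
√(-6755 + X(-117, -141)) = √(-6755 + 1) = √(-6754) = I*√6754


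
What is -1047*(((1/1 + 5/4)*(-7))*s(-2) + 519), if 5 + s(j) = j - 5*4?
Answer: -3954519/4 ≈ -9.8863e+5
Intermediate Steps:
s(j) = -25 + j (s(j) = -5 + (j - 5*4) = -5 + (j - 20) = -5 + (-20 + j) = -25 + j)
-1047*(((1/1 + 5/4)*(-7))*s(-2) + 519) = -1047*(((1/1 + 5/4)*(-7))*(-25 - 2) + 519) = -1047*(((1*1 + 5*(¼))*(-7))*(-27) + 519) = -1047*(((1 + 5/4)*(-7))*(-27) + 519) = -1047*(((9/4)*(-7))*(-27) + 519) = -1047*(-63/4*(-27) + 519) = -1047*(1701/4 + 519) = -1047*3777/4 = -3954519/4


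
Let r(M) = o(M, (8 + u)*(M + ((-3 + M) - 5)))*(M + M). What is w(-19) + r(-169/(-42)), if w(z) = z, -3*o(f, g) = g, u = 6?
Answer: -3929/189 ≈ -20.788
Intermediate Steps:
o(f, g) = -g/3
r(M) = 2*M*(112/3 - 28*M/3) (r(M) = (-(8 + 6)*(M + ((-3 + M) - 5))/3)*(M + M) = (-14*(M + (-8 + M))/3)*(2*M) = (-14*(-8 + 2*M)/3)*(2*M) = (-(-112 + 28*M)/3)*(2*M) = (112/3 - 28*M/3)*(2*M) = 2*M*(112/3 - 28*M/3))
w(-19) + r(-169/(-42)) = -19 + 56*(-169/(-42))*(4 - (-169)/(-42))/3 = -19 + 56*(-169*(-1/42))*(4 - (-169)*(-1)/42)/3 = -19 + (56/3)*(169/42)*(4 - 1*169/42) = -19 + (56/3)*(169/42)*(4 - 169/42) = -19 + (56/3)*(169/42)*(-1/42) = -19 - 338/189 = -3929/189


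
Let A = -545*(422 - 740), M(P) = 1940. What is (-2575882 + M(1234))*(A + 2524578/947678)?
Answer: -211378035508182018/473839 ≈ -4.4610e+11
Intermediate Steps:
A = 173310 (A = -545*(-318) = 173310)
(-2575882 + M(1234))*(A + 2524578/947678) = (-2575882 + 1940)*(173310 + 2524578/947678) = -2573942*(173310 + 2524578*(1/947678)) = -2573942*(173310 + 1262289/473839) = -2573942*82122299379/473839 = -211378035508182018/473839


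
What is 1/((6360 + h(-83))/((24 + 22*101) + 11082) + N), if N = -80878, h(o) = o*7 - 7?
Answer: -3332/269484053 ≈ -1.2364e-5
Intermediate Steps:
h(o) = -7 + 7*o (h(o) = 7*o - 7 = -7 + 7*o)
1/((6360 + h(-83))/((24 + 22*101) + 11082) + N) = 1/((6360 + (-7 + 7*(-83)))/((24 + 22*101) + 11082) - 80878) = 1/((6360 + (-7 - 581))/((24 + 2222) + 11082) - 80878) = 1/((6360 - 588)/(2246 + 11082) - 80878) = 1/(5772/13328 - 80878) = 1/(5772*(1/13328) - 80878) = 1/(1443/3332 - 80878) = 1/(-269484053/3332) = -3332/269484053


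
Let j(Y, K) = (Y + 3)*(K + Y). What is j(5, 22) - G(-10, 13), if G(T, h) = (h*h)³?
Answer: -4826593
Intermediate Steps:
j(Y, K) = (3 + Y)*(K + Y)
G(T, h) = h⁶ (G(T, h) = (h²)³ = h⁶)
j(5, 22) - G(-10, 13) = (5² + 3*22 + 3*5 + 22*5) - 1*13⁶ = (25 + 66 + 15 + 110) - 1*4826809 = 216 - 4826809 = -4826593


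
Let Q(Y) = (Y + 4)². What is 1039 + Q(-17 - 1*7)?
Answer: 1439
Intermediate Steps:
Q(Y) = (4 + Y)²
1039 + Q(-17 - 1*7) = 1039 + (4 + (-17 - 1*7))² = 1039 + (4 + (-17 - 7))² = 1039 + (4 - 24)² = 1039 + (-20)² = 1039 + 400 = 1439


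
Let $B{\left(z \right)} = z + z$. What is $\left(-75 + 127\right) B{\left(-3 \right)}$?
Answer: $-312$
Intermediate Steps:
$B{\left(z \right)} = 2 z$
$\left(-75 + 127\right) B{\left(-3 \right)} = \left(-75 + 127\right) 2 \left(-3\right) = 52 \left(-6\right) = -312$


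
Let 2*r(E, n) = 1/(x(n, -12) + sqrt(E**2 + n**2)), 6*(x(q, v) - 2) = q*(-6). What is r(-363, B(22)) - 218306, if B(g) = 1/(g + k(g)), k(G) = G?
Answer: -2531329674455/11595328 + sqrt(255104785)/11595328 ≈ -2.1831e+5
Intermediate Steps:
x(q, v) = 2 - q (x(q, v) = 2 + (q*(-6))/6 = 2 + (-6*q)/6 = 2 - q)
B(g) = 1/(2*g) (B(g) = 1/(g + g) = 1/(2*g))
r(E, n) = 1/(2*(2 + sqrt(E**2 + n**2) - n)) (r(E, n) = 1/(2*((2 - n) + sqrt(E**2 + n**2))) = 1/(2*(2 + sqrt(E**2 + n**2) - n)))
r(-363, B(22)) - 218306 = 1/(2*(2 + sqrt((-363)**2 + ((1/2)/22)**2) - 1/(2*22))) - 218306 = 1/(2*(2 + sqrt(131769 + ((1/2)*(1/22))**2) - 1/(2*22))) - 218306 = 1/(2*(2 + sqrt(131769 + (1/44)**2) - 1*1/44)) - 218306 = 1/(2*(2 + sqrt(131769 + 1/1936) - 1/44)) - 218306 = 1/(2*(2 + sqrt(255104785/1936) - 1/44)) - 218306 = 1/(2*(2 + sqrt(255104785)/44 - 1/44)) - 218306 = 1/(2*(87/44 + sqrt(255104785)/44)) - 218306 = -218306 + 1/(2*(87/44 + sqrt(255104785)/44))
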